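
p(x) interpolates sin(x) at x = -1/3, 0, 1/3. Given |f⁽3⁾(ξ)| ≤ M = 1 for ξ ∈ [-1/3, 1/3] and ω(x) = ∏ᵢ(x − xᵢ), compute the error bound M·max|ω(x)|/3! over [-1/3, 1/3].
sqrt(3)/729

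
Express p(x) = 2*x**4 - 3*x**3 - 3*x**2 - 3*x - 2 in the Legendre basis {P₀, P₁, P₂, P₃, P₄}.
(-13/5)P₀ + (-24/5)P₁ + (-6/7)P₂ + (-6/5)P₃ + (16/35)P₄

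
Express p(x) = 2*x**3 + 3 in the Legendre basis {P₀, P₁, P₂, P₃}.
(3)P₀ + (6/5)P₁ + (4/5)P₃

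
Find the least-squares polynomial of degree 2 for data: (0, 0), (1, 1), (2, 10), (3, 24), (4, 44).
-9/35 + (-83/70)x + (43/14)x²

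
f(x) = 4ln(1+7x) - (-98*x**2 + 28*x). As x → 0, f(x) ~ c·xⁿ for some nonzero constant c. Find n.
3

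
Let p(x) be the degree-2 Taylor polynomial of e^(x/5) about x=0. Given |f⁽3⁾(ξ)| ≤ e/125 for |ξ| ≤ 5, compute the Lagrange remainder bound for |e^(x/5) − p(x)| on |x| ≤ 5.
e/6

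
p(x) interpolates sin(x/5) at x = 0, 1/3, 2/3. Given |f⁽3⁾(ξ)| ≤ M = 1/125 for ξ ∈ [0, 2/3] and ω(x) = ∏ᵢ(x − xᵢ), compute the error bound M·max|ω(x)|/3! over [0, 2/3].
sqrt(3)/91125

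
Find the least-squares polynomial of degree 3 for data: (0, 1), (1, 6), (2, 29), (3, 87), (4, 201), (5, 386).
65/63 + (401/189)x + (-13/63)x² + (82/27)x³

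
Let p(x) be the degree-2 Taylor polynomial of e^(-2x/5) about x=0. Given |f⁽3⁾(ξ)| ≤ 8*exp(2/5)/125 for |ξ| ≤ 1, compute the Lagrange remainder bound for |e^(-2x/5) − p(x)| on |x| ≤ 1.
4*exp(2/5)/375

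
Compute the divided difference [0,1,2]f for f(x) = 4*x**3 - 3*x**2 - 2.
9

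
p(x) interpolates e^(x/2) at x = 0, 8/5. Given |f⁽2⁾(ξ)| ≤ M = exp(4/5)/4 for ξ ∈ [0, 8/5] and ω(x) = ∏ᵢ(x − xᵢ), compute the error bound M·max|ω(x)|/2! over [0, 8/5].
2*exp(4/5)/25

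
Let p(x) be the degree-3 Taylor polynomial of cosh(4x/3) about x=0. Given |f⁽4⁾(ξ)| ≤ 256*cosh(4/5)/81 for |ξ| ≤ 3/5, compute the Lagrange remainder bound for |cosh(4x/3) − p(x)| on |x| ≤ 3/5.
32*cosh(4/5)/1875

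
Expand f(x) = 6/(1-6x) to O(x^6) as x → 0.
6 + 36*x + 216*x**2 + 1296*x**3 + 7776*x**4 + 46656*x**5 + O(x**6)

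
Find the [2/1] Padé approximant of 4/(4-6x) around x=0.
1/(1 - 3*x/2)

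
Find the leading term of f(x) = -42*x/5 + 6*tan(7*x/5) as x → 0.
686*x**3/125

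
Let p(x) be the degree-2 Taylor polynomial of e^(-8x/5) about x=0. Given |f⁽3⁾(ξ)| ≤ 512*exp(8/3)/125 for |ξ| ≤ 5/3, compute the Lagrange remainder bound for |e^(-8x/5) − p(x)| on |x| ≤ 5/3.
256*exp(8/3)/81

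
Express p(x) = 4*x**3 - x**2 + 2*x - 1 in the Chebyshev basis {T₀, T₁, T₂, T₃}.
(-3/2)T₀ + (5)T₁ + (-1/2)T₂ + T₃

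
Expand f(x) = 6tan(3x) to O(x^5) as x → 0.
18*x + 54*x**3 + O(x**5)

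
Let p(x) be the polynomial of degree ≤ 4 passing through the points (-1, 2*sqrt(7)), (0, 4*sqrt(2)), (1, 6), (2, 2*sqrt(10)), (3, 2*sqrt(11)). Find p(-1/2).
-105/32 - 5*sqrt(11)/64 + 7*sqrt(10)/16 + 35*sqrt(7)/64 + 35*sqrt(2)/8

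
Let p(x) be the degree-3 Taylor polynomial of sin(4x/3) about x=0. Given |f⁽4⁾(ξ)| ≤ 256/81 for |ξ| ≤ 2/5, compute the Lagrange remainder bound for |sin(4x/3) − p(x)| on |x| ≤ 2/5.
512/151875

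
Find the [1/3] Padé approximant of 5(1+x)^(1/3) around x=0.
(25*x/6 + 5)/(x**3/81 - x**2/18 + x/2 + 1)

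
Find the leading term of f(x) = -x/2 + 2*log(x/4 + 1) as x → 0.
-x**2/16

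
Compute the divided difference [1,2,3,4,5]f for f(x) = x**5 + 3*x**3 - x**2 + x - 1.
15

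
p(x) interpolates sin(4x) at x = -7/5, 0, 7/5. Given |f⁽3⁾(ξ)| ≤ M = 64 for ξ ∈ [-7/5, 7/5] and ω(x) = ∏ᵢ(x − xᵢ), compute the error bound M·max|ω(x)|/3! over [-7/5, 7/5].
21952*sqrt(3)/3375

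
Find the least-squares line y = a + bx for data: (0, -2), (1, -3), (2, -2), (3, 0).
a = -14/5, b = 7/10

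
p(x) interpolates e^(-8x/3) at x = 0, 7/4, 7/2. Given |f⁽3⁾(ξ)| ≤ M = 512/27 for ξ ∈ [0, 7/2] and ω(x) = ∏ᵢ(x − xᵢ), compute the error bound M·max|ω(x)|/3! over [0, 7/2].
2744*sqrt(3)/729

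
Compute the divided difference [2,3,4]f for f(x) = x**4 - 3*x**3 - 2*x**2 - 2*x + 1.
26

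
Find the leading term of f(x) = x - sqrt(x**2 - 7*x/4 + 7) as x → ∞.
7/8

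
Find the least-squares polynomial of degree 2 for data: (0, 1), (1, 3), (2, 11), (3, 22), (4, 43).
44/35 + (-99/70)x + (41/14)x²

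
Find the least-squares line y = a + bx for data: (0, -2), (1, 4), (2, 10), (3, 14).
a = -8/5, b = 27/5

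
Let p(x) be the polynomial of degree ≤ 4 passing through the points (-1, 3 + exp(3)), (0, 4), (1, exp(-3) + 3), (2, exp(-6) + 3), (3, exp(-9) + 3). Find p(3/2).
(-5 + 60*exp(3) + 90*exp(6) + (3*exp(3) + 364)*exp(9))*exp(-9)/128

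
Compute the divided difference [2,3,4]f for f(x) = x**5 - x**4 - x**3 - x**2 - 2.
220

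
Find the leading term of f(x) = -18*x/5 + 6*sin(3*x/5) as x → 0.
-27*x**3/125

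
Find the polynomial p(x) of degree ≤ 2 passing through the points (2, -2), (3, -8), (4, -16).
-x**2 - x + 4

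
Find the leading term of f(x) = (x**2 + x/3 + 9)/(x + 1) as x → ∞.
x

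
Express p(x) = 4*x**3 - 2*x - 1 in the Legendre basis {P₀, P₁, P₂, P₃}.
-P₀ + (2/5)P₁ + (8/5)P₃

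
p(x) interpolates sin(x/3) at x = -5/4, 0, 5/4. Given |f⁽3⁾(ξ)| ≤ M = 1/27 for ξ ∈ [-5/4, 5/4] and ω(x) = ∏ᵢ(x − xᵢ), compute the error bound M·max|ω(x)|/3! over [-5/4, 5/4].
125*sqrt(3)/46656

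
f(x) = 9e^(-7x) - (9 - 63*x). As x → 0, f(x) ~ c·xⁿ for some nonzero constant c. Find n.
2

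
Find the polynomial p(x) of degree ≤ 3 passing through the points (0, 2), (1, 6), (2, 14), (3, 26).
2*x**2 + 2*x + 2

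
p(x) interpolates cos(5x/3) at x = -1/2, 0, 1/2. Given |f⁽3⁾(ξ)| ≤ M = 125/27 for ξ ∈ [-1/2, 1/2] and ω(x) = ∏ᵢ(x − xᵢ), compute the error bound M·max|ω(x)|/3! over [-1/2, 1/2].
125*sqrt(3)/5832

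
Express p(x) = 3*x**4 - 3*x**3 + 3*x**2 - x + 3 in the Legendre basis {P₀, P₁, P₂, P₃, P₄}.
(23/5)P₀ + (-14/5)P₁ + (26/7)P₂ + (-6/5)P₃ + (24/35)P₄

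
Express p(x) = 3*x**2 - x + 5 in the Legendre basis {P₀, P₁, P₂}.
(6)P₀ - P₁ + (2)P₂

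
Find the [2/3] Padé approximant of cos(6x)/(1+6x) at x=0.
(1 - 15*x**2)/(18*x**3 + 3*x**2 + 6*x + 1)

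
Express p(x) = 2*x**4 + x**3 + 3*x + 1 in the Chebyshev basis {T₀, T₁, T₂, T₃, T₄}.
(7/4)T₀ + (15/4)T₁ + T₂ + (1/4)T₃ + (1/4)T₄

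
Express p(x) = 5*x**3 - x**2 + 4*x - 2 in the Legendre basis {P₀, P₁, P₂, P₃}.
(-7/3)P₀ + (7)P₁ + (-2/3)P₂ + (2)P₃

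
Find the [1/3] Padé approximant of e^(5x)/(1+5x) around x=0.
(15*x/8 + 1)/(875*x**3/48 - 25*x**2/2 + 15*x/8 + 1)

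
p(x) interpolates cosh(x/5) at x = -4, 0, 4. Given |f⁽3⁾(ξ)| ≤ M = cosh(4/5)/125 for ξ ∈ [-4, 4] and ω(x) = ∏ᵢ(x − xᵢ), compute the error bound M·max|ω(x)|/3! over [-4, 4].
64*sqrt(3)*cosh(4/5)/3375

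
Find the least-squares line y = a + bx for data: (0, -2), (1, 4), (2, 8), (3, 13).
a = -8/5, b = 49/10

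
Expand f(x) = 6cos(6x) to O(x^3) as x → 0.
6 - 108*x**2 + O(x**3)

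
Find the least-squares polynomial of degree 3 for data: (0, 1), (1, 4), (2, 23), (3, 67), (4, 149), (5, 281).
55/63 + (41/378)x + (379/252)x² + (209/108)x³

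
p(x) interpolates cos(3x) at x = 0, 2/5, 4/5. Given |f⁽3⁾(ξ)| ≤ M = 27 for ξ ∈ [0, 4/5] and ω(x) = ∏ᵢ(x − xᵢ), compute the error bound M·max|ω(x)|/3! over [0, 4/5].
8*sqrt(3)/125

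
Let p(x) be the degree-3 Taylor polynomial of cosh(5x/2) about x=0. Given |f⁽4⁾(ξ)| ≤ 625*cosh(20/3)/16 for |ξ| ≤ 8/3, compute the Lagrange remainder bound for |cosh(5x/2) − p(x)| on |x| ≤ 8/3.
20000*cosh(20/3)/243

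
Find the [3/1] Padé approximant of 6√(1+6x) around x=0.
(-81*x**3/4 + 81*x**2/2 + 81*x/2 + 6)/(15*x/4 + 1)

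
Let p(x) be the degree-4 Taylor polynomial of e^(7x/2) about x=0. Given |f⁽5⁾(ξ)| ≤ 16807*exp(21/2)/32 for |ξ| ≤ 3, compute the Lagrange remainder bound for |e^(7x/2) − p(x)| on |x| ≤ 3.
1361367*exp(21/2)/1280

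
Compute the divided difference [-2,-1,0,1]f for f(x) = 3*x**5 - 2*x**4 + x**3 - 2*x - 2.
20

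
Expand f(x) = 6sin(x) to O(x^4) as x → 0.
6*x - x**3 + O(x**4)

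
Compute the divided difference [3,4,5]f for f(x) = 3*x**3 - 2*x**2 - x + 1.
34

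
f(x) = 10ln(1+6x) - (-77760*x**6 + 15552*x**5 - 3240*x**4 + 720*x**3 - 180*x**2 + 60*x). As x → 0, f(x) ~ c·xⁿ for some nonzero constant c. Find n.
7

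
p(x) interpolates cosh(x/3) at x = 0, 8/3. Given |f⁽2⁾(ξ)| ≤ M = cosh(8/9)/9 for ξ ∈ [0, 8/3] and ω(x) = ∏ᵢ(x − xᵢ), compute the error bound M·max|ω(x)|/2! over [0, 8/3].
8*cosh(8/9)/81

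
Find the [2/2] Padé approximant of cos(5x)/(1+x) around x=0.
(-2825*x**2/276 - 25*x/138 + 1)/(25*x**2/12 + 113*x/138 + 1)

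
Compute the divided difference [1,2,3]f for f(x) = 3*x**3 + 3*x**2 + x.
21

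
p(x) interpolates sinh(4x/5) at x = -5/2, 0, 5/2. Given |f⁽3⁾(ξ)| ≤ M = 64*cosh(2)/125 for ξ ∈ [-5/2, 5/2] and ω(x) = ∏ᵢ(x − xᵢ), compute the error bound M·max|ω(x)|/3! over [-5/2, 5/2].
8*sqrt(3)*cosh(2)/27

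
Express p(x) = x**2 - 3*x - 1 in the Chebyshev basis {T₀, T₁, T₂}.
(-1/2)T₀ + (-3)T₁ + (1/2)T₂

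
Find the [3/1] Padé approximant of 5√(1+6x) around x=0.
(-135*x**3/8 + 135*x**2/4 + 135*x/4 + 5)/(15*x/4 + 1)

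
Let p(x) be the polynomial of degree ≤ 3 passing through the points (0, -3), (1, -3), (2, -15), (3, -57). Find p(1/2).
-21/8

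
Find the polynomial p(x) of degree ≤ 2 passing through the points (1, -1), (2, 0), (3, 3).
x**2 - 2*x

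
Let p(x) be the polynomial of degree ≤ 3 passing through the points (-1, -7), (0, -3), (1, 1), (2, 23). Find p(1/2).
-17/8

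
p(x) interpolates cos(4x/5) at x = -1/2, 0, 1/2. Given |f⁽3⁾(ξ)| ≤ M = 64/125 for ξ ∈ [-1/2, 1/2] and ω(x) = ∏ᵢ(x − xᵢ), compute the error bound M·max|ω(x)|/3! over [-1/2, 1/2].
8*sqrt(3)/3375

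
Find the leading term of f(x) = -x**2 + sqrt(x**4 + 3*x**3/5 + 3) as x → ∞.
3*x/10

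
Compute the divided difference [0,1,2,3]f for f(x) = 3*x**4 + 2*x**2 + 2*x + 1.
18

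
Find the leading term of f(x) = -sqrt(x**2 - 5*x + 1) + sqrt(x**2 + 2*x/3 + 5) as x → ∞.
17/6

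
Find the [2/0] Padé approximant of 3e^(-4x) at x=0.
24*x**2 - 12*x + 3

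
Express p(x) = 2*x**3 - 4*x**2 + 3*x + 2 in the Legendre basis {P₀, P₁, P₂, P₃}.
(2/3)P₀ + (21/5)P₁ + (-8/3)P₂ + (4/5)P₃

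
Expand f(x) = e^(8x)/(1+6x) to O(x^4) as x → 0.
1 + 2*x + 20*x**2 - 104*x**3/3 + O(x**4)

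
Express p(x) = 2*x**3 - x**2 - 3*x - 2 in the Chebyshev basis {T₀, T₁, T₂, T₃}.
(-5/2)T₀ + (-3/2)T₁ + (-1/2)T₂ + (1/2)T₃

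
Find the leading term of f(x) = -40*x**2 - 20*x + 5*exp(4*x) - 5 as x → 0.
160*x**3/3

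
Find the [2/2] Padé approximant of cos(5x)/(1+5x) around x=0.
(-175*x**2/12 + 5*x/6 + 1)/(25*x**2/12 + 35*x/6 + 1)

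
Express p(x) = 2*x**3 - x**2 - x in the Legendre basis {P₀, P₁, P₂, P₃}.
(-1/3)P₀ + (1/5)P₁ + (-2/3)P₂ + (4/5)P₃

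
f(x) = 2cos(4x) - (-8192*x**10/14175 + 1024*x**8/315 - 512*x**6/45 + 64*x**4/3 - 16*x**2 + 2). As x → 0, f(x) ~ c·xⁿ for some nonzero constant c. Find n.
12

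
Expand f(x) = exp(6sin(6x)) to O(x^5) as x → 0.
1 + 36*x + 648*x**2 + 7560*x**3 + 62208*x**4 + O(x**5)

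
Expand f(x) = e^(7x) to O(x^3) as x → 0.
1 + 7*x + 49*x**2/2 + O(x**3)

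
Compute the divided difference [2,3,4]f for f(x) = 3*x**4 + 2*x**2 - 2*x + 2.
167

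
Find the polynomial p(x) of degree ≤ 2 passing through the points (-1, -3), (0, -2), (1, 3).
2*x**2 + 3*x - 2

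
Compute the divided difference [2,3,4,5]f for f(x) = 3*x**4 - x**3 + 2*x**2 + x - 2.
41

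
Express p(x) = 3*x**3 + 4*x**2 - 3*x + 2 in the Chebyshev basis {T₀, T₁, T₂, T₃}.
(4)T₀ + (-3/4)T₁ + (2)T₂ + (3/4)T₃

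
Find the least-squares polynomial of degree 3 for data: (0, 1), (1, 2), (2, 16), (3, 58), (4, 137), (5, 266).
10/9 + (-536/189)x + (85/63)x² + (53/27)x³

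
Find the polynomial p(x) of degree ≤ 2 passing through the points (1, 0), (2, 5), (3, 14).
2*x**2 - x - 1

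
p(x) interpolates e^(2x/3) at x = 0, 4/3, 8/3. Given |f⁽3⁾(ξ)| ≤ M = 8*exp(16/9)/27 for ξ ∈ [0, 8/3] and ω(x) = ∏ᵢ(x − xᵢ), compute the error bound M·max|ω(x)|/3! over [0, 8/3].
512*sqrt(3)*exp(16/9)/19683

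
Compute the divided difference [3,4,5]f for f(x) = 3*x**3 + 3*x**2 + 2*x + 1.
39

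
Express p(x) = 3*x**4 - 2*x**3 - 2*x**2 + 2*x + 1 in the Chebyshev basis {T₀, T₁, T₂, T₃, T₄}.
(9/8)T₀ + (1/2)T₁ + (1/2)T₂ + (-1/2)T₃ + (3/8)T₄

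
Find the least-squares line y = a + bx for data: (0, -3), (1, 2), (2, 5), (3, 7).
a = -11/5, b = 33/10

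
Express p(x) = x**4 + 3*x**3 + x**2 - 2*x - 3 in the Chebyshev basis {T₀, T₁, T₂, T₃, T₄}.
(-17/8)T₀ + (1/4)T₁ + T₂ + (3/4)T₃ + (1/8)T₄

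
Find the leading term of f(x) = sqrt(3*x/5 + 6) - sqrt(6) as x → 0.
sqrt(6)*x/20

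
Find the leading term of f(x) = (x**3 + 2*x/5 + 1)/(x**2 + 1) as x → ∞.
x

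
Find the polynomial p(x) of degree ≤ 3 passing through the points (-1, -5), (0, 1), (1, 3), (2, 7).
x**3 - 2*x**2 + 3*x + 1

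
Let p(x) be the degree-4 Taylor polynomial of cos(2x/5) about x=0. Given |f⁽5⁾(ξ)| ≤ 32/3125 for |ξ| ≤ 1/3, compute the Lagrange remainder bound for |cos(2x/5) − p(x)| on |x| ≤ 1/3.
4/11390625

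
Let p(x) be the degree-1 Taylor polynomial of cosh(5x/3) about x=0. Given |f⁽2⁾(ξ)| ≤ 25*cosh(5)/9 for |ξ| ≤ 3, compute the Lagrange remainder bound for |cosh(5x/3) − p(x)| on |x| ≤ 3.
25*cosh(5)/2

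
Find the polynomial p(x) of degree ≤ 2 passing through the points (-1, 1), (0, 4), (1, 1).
4 - 3*x**2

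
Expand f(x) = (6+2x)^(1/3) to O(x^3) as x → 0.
6**(1/3) + 6**(1/3)*x/9 - 6**(1/3)*x**2/81 + O(x**3)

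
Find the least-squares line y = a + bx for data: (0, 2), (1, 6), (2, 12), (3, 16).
a = 9/5, b = 24/5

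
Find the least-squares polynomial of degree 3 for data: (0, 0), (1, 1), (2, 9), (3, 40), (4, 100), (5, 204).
1/9 + (-109/378)x + (-299/252)x² + (203/108)x³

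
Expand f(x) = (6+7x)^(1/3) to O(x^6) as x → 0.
6**(1/3) + 7*6**(1/3)*x/18 - 49*6**(1/3)*x**2/324 + 1715*6**(1/3)*x**3/17496 - 12005*6**(1/3)*x**4/157464 + 184877*6**(1/3)*x**5/2834352 + O(x**6)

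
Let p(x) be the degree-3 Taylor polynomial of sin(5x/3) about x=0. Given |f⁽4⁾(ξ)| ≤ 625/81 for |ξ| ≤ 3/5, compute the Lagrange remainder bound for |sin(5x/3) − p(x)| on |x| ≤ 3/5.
1/24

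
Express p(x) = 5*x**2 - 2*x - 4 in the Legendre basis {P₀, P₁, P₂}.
(-7/3)P₀ + (-2)P₁ + (10/3)P₂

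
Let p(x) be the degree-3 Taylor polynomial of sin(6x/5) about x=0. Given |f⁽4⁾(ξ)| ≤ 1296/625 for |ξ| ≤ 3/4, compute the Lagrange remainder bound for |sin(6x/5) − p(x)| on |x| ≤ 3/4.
2187/80000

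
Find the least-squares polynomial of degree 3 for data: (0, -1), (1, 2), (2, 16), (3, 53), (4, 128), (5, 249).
-113/126 + (767/756)x + (-97/252)x² + (55/27)x³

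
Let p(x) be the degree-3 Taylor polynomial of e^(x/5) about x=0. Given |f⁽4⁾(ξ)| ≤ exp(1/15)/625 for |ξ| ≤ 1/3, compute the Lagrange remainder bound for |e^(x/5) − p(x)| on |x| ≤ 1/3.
exp(1/15)/1215000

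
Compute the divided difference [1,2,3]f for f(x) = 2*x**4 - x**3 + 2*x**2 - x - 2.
46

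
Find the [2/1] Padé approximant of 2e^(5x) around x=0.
(25*x**2/3 + 20*x/3 + 2)/(1 - 5*x/3)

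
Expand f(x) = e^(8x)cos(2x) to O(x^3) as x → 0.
1 + 8*x + 30*x**2 + O(x**3)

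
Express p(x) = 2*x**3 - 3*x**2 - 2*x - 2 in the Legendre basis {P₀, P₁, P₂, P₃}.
(-3)P₀ + (-4/5)P₁ + (-2)P₂ + (4/5)P₃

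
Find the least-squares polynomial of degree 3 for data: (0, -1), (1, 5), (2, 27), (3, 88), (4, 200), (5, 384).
-107/126 + (209/108)x + (95/252)x² + (79/27)x³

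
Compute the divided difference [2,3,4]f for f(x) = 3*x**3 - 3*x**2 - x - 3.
24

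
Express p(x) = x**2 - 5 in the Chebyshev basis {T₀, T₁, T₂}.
(-9/2)T₀ + (1/2)T₂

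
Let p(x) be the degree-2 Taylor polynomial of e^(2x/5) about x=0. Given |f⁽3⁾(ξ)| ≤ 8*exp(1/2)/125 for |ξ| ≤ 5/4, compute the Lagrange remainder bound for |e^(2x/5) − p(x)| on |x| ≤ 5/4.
exp(1/2)/48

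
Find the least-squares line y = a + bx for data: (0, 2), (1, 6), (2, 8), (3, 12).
a = 11/5, b = 16/5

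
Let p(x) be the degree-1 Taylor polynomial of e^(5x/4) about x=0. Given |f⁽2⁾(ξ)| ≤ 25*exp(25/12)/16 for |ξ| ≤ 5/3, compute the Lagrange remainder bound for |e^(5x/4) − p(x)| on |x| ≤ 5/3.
625*exp(25/12)/288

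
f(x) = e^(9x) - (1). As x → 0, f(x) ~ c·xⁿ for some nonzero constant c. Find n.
1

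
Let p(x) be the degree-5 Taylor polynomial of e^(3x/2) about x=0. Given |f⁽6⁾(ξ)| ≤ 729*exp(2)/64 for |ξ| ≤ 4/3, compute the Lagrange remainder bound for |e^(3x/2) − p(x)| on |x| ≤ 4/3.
4*exp(2)/45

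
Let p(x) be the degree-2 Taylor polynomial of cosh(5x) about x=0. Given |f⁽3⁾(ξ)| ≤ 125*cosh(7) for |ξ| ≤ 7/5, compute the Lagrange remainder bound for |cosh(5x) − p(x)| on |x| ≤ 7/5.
343*cosh(7)/6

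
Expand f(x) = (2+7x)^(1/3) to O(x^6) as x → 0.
2**(1/3) + 7*2**(1/3)*x/6 - 49*2**(1/3)*x**2/36 + 1715*2**(1/3)*x**3/648 - 12005*2**(1/3)*x**4/1944 + 184877*2**(1/3)*x**5/11664 + O(x**6)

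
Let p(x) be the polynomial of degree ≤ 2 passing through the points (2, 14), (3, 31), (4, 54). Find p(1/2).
-1/4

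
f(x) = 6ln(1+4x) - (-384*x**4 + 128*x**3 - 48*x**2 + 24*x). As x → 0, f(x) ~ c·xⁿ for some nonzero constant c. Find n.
5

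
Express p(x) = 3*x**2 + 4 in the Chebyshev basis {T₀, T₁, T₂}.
(11/2)T₀ + (3/2)T₂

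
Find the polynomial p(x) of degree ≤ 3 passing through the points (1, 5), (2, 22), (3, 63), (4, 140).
2*x**3 + 3*x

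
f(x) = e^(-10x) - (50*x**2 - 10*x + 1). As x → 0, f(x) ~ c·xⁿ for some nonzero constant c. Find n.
3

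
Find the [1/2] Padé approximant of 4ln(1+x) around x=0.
4*x/(-x**2/12 + x/2 + 1)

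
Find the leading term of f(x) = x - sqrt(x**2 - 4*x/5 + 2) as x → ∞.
2/5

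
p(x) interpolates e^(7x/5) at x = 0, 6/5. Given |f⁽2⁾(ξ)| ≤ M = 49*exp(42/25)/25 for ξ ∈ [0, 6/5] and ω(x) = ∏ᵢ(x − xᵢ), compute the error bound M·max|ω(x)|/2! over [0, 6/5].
441*exp(42/25)/1250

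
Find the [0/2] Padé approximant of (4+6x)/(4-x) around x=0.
1/(21*x**2/8 - 7*x/4 + 1)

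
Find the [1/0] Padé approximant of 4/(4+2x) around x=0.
1 - x/2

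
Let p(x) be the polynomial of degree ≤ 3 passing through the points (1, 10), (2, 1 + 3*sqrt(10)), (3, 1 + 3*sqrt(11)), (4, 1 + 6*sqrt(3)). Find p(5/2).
-3*sqrt(3)/8 + 7/16 + 27*sqrt(10)/16 + 27*sqrt(11)/16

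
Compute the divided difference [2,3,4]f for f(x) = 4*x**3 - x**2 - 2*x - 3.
35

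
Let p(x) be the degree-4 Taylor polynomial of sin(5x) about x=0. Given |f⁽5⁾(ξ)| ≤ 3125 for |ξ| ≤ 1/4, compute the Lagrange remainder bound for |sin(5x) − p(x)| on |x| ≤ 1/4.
625/24576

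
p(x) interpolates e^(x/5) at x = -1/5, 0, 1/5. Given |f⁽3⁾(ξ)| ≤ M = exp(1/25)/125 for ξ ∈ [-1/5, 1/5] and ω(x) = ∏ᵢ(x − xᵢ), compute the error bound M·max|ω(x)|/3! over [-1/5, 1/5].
sqrt(3)*exp(1/25)/421875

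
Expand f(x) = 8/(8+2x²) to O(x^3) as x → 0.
1 - x**2/4 + O(x**3)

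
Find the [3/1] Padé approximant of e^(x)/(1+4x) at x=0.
(1271*x**3/7176 + 595*x**2/1196 + 1197*x/1196 + 1)/(4785*x/1196 + 1)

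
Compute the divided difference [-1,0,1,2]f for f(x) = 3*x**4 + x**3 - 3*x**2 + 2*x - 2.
7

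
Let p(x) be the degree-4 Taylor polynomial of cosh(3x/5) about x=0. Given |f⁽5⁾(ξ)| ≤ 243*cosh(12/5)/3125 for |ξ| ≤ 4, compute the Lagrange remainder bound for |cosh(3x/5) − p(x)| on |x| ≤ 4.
10368*cosh(12/5)/15625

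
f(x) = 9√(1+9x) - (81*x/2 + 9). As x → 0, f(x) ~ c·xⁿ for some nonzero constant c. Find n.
2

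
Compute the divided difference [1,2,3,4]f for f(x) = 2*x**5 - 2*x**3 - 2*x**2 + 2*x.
128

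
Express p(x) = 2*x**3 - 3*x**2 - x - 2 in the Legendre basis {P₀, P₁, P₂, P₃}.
(-3)P₀ + (1/5)P₁ + (-2)P₂ + (4/5)P₃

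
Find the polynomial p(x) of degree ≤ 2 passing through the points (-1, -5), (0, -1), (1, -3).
-3*x**2 + x - 1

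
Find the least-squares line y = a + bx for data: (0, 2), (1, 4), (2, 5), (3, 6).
a = 23/10, b = 13/10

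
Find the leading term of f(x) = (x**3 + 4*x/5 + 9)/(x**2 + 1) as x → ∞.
x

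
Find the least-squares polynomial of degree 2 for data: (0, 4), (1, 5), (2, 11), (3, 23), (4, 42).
21/5 + (-13/5)x + (3)x²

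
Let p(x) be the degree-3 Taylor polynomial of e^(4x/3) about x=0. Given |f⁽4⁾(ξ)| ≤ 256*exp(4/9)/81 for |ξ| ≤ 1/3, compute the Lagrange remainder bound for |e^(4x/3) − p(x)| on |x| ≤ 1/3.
32*exp(4/9)/19683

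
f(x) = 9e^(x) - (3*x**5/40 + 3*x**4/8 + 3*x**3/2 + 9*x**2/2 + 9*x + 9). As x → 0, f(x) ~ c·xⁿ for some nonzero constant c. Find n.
6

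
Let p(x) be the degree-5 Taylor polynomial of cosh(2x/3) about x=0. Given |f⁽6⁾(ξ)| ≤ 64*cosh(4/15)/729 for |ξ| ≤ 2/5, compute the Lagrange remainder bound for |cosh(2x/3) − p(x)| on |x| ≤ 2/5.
256*cosh(4/15)/512578125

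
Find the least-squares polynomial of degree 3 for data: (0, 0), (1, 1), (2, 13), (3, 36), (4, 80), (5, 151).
-17/63 + (52/189)x + (113/126)x² + (55/54)x³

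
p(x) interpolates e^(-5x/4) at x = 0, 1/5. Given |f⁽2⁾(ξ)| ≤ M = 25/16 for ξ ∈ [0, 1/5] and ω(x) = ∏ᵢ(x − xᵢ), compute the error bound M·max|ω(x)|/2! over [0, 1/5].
1/128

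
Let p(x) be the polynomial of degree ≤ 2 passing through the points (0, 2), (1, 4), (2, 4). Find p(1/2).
13/4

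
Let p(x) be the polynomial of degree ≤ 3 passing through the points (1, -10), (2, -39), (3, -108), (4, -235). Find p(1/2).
-39/8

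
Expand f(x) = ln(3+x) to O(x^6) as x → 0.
log(3) + x/3 - x**2/18 + x**3/81 - x**4/324 + x**5/1215 + O(x**6)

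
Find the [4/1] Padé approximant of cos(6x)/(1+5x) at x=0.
(54*x**4 - 18*x**2 + 1)/(5*x + 1)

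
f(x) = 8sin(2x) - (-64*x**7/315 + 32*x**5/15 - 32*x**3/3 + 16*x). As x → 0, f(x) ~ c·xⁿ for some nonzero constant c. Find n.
9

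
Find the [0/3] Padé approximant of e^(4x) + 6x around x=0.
1/(-2552*x**3/3 + 92*x**2 - 10*x + 1)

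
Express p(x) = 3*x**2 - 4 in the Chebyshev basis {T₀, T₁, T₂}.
(-5/2)T₀ + (3/2)T₂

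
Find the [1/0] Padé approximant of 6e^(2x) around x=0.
12*x + 6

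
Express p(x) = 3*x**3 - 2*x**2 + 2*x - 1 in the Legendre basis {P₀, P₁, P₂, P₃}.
(-5/3)P₀ + (19/5)P₁ + (-4/3)P₂ + (6/5)P₃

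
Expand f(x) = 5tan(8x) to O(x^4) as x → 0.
40*x + 2560*x**3/3 + O(x**4)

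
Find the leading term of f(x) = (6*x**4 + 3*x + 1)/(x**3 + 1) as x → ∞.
6*x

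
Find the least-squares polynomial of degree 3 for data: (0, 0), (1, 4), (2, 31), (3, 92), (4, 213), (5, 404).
-11/126 + (17/756)x + (211/126)x² + (313/108)x³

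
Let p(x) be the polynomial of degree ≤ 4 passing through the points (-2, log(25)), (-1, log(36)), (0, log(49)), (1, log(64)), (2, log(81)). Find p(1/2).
log(28*sqrt(2)*3**(17/32)*5**(3/64)*7**(13/32)/3)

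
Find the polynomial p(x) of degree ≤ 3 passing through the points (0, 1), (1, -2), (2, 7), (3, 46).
3*x**3 - 3*x**2 - 3*x + 1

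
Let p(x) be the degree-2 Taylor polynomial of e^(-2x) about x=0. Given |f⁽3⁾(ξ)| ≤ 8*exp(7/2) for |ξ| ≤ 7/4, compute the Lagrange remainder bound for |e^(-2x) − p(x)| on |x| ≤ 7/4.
343*exp(7/2)/48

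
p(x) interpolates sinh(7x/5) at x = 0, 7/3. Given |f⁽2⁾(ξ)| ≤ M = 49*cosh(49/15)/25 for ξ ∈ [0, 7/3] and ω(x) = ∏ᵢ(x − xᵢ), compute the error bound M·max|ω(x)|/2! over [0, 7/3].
2401*cosh(49/15)/1800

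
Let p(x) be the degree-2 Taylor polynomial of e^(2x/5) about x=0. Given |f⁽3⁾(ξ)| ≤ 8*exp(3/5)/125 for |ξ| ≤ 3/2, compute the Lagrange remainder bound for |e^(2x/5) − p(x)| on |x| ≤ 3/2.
9*exp(3/5)/250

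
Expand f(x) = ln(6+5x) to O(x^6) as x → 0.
log(6) + 5*x/6 - 25*x**2/72 + 125*x**3/648 - 625*x**4/5184 + 625*x**5/7776 + O(x**6)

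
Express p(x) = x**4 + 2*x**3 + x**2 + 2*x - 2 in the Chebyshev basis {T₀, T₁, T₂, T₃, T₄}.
(-9/8)T₀ + (7/2)T₁ + T₂ + (1/2)T₃ + (1/8)T₄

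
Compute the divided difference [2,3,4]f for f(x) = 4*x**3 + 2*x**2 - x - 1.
38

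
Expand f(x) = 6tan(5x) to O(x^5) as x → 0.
30*x + 250*x**3 + O(x**5)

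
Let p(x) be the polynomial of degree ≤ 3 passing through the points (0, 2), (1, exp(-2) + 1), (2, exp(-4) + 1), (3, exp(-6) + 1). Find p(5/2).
(-5*exp(4) + 5 + 15*exp(2) + 17*exp(6))*exp(-6)/16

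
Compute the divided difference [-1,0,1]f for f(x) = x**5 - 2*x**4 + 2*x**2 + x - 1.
0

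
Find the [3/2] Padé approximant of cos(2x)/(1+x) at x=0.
(4*x**3/3 - 4*x**2/3 - x + 1)/(1 - x**2/3)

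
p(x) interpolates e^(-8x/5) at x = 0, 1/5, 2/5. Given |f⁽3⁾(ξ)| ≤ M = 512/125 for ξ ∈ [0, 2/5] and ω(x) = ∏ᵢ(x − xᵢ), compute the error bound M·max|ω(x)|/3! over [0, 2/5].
512*sqrt(3)/421875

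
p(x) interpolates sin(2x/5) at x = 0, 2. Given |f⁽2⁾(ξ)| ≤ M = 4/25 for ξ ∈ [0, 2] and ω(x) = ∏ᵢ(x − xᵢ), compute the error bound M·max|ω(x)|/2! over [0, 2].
2/25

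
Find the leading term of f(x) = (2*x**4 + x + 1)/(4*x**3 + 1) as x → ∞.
x/2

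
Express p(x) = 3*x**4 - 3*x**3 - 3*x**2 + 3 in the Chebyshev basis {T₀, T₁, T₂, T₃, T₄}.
(21/8)T₀ + (-9/4)T₁ + (-3/4)T₃ + (3/8)T₄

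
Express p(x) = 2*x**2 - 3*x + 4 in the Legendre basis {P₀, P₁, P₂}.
(14/3)P₀ + (-3)P₁ + (4/3)P₂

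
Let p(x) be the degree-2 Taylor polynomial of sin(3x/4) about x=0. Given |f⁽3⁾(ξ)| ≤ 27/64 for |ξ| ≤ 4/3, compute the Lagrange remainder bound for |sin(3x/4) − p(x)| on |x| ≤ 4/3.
1/6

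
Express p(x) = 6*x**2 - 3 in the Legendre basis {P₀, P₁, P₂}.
-P₀ + (4)P₂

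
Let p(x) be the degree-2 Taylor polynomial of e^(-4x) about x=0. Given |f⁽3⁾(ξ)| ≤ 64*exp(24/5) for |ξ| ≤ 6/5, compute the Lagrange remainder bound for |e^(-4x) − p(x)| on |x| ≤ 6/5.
2304*exp(24/5)/125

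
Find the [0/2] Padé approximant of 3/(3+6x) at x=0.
1/(2*x + 1)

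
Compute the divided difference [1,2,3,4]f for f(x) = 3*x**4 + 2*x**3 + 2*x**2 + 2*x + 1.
32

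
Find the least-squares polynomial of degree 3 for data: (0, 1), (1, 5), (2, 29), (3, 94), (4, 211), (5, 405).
20/21 + (-59/126)x + (32/21)x² + (53/18)x³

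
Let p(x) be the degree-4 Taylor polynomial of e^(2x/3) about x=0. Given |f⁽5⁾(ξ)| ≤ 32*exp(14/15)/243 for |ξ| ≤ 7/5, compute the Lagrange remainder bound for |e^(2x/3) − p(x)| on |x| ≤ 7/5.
67228*exp(14/15)/11390625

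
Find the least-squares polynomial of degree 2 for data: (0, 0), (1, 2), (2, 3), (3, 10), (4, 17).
2/7 + (-13/35)x + (8/7)x²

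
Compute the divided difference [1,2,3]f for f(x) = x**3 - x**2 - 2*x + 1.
5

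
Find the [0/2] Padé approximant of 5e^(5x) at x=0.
5/(25*x**2/2 - 5*x + 1)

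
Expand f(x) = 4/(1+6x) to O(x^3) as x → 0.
4 - 24*x + 144*x**2 + O(x**3)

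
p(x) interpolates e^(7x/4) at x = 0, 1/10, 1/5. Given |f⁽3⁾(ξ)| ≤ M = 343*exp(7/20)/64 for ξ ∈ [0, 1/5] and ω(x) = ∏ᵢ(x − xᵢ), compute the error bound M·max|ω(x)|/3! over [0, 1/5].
343*sqrt(3)*exp(7/20)/1728000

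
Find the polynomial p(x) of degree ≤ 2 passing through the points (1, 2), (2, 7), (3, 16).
2*x**2 - x + 1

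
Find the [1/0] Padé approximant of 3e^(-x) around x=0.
3 - 3*x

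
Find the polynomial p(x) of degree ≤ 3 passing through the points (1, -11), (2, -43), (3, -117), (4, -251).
-3*x**3 - 3*x**2 - 2*x - 3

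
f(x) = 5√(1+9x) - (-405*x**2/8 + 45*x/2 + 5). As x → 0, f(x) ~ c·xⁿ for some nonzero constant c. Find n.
3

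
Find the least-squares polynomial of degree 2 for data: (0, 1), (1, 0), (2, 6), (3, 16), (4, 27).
2/5 + (-6/5)x + (2)x²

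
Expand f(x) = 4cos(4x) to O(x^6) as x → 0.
4 - 32*x**2 + 128*x**4/3 + O(x**6)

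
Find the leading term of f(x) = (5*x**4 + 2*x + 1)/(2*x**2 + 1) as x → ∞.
5*x**2/2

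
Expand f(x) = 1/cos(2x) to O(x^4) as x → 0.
1 + 2*x**2 + O(x**4)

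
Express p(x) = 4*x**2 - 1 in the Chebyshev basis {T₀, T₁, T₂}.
T₀ + (2)T₂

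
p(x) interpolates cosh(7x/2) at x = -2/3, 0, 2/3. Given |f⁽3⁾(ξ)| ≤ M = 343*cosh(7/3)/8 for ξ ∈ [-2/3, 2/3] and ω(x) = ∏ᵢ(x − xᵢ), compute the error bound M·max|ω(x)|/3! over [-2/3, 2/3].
343*sqrt(3)*cosh(7/3)/729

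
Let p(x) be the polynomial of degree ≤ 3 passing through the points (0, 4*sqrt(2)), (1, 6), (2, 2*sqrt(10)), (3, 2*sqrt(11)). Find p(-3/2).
-567/8 - 35*sqrt(11)/8 + 105*sqrt(2)/4 + 135*sqrt(10)/8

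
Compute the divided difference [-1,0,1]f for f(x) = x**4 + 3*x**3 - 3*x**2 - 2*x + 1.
-2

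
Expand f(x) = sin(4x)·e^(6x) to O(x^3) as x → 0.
4*x + 24*x**2 + O(x**3)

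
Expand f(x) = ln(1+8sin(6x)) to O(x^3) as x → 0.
48*x - 1152*x**2 + O(x**3)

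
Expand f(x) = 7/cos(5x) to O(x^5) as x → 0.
7 + 175*x**2/2 + 21875*x**4/24 + O(x**5)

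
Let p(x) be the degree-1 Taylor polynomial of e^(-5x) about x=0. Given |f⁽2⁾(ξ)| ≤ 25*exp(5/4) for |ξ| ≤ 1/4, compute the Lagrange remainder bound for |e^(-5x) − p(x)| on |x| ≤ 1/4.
25*exp(5/4)/32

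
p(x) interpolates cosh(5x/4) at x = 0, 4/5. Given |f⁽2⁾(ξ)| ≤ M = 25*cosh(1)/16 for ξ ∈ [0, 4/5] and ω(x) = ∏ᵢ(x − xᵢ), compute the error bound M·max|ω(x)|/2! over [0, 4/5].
cosh(1)/8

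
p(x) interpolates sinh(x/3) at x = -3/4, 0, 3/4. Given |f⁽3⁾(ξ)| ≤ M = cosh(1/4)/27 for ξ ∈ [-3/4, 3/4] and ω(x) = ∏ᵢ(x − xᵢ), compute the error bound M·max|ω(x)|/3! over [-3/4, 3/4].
sqrt(3)*cosh(1/4)/1728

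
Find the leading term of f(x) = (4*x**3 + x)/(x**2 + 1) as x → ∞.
4*x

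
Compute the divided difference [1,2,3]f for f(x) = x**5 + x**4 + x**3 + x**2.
122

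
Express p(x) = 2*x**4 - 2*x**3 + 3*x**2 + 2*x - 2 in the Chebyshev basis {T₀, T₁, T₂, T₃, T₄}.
(1/4)T₀ + (1/2)T₁ + (5/2)T₂ + (-1/2)T₃ + (1/4)T₄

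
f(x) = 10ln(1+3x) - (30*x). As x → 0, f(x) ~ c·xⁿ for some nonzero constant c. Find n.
2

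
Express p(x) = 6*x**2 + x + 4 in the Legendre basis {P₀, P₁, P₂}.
(6)P₀ + P₁ + (4)P₂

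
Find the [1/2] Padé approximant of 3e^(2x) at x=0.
(2*x + 3)/(2*x**2/3 - 4*x/3 + 1)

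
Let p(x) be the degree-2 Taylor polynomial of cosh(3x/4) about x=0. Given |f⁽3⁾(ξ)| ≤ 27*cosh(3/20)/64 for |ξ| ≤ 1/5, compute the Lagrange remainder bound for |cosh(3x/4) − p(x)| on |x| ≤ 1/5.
9*cosh(3/20)/16000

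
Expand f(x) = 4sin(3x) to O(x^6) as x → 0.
12*x - 18*x**3 + 81*x**5/10 + O(x**6)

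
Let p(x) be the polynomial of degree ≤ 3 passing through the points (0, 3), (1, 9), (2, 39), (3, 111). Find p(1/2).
33/8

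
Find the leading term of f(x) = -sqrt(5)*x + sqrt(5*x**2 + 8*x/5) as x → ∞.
4*sqrt(5)/25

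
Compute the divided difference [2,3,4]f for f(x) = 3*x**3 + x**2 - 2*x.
28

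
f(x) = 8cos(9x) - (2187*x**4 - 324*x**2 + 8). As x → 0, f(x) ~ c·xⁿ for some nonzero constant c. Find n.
6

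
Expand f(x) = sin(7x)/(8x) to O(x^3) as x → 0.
7/8 - 343*x**2/48 + O(x**3)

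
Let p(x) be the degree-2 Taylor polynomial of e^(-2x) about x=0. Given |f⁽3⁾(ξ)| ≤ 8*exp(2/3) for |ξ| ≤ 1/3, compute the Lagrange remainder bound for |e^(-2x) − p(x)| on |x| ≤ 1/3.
4*exp(2/3)/81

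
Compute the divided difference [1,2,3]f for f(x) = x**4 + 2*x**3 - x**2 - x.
36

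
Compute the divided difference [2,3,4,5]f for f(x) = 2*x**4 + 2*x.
28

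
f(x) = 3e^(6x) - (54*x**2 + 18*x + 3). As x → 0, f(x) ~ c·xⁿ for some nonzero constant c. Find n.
3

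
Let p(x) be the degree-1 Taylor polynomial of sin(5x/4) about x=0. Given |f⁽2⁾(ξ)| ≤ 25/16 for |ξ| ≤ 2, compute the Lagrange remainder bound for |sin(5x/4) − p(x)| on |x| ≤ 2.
25/8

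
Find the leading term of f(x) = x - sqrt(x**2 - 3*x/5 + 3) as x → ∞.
3/10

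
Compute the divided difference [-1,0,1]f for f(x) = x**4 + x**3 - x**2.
0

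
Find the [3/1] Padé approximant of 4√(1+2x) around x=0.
(-x**3/2 + 3*x**2 + 9*x + 4)/(5*x/4 + 1)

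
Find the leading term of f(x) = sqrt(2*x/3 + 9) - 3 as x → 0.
x/9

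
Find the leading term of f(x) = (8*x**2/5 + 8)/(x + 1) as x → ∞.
8*x/5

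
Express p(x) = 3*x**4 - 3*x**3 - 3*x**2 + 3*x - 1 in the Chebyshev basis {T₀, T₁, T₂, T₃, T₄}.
(-11/8)T₀ + (3/4)T₁ + (-3/4)T₃ + (3/8)T₄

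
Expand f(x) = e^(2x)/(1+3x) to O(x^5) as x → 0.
1 - x + 5*x**2 - 41*x**3/3 + 125*x**4/3 + O(x**5)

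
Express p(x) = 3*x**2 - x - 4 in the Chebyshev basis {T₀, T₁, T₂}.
(-5/2)T₀ - T₁ + (3/2)T₂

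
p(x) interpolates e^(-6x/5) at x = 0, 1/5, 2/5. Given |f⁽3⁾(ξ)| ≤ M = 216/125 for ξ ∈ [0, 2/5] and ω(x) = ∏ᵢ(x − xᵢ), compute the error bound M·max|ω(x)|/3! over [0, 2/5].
8*sqrt(3)/15625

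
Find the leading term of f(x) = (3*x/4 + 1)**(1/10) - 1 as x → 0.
3*x/40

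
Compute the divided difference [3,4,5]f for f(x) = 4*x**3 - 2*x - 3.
48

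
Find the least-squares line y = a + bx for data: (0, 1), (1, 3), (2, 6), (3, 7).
a = 11/10, b = 21/10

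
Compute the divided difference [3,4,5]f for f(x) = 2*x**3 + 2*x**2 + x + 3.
26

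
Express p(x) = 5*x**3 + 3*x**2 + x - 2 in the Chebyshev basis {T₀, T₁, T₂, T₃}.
(-1/2)T₀ + (19/4)T₁ + (3/2)T₂ + (5/4)T₃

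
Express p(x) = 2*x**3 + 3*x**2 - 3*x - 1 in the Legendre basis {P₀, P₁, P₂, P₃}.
(-9/5)P₁ + (2)P₂ + (4/5)P₃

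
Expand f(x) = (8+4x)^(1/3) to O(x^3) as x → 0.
2 + x/3 - x**2/18 + O(x**3)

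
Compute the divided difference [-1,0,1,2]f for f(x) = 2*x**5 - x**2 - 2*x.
10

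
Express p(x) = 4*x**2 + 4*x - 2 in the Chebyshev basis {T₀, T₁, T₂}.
(4)T₁ + (2)T₂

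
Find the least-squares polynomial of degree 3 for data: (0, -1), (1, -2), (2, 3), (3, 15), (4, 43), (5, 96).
-83/63 + (229/189)x + (-253/126)x² + (61/54)x³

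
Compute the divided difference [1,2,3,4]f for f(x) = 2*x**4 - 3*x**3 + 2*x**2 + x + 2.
17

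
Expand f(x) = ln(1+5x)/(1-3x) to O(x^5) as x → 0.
5*x + 5*x**2/2 + 295*x**3/6 - 35*x**4/4 + O(x**5)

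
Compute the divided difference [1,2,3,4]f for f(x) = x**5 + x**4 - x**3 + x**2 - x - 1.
74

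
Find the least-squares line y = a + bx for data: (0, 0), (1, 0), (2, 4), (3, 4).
a = -2/5, b = 8/5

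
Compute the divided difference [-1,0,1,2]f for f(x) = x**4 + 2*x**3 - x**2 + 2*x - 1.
4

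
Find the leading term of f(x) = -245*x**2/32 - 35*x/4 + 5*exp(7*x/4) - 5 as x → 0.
1715*x**3/384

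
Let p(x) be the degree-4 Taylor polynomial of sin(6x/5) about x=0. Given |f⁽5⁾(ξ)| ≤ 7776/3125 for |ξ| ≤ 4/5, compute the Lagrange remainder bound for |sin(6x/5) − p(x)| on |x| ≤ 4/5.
331776/48828125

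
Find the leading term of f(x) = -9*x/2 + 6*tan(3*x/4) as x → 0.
27*x**3/32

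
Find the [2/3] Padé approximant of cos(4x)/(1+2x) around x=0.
(1 - 20*x**2/3)/(8*x**3/3 + 4*x**2/3 + 2*x + 1)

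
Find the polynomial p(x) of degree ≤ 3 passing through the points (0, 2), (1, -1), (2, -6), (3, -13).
-x**2 - 2*x + 2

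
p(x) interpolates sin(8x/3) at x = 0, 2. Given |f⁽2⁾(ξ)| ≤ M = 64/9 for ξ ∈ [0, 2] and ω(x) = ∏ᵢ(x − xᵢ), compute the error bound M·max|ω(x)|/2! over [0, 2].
32/9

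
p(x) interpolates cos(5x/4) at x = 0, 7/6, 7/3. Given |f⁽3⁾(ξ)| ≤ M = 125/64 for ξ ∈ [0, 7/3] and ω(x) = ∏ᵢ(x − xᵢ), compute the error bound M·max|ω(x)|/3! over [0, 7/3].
42875*sqrt(3)/373248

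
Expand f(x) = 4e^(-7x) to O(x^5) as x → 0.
4 - 28*x + 98*x**2 - 686*x**3/3 + 2401*x**4/6 + O(x**5)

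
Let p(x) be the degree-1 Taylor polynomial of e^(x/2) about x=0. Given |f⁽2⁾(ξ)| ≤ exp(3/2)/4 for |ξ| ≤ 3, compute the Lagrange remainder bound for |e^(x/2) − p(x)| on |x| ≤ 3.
9*exp(3/2)/8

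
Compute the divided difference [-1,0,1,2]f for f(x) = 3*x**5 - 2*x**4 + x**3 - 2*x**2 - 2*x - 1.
12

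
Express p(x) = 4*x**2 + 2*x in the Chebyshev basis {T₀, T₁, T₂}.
(2)T₀ + (2)T₁ + (2)T₂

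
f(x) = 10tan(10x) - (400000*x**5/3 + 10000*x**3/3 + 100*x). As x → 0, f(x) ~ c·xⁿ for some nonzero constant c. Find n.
7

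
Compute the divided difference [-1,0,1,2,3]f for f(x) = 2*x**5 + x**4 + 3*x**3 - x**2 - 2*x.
11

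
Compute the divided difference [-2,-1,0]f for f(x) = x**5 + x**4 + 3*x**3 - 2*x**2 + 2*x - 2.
-19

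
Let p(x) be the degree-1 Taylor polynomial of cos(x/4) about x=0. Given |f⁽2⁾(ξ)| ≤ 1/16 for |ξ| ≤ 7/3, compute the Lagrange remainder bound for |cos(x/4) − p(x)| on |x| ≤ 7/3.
49/288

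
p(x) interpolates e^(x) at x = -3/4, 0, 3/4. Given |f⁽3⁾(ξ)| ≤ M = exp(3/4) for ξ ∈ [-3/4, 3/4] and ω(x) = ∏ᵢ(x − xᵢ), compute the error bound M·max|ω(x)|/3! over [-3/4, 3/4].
sqrt(3)*exp(3/4)/64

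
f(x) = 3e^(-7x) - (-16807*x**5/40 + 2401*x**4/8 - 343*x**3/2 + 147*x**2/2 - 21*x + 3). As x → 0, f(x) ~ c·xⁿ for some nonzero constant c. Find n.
6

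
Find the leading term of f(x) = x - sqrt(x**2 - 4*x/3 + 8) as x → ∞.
2/3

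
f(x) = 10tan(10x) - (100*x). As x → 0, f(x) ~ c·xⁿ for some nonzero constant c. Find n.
3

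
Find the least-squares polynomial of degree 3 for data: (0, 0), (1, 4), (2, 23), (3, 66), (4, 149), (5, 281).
-1/18 + (157/108)x + (31/36)x² + (109/54)x³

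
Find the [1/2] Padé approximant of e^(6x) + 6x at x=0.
(74*x/7 + 1)/(-6*x**2/7 - 10*x/7 + 1)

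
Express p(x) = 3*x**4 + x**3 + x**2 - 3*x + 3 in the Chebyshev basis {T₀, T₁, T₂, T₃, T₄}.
(37/8)T₀ + (-9/4)T₁ + (2)T₂ + (1/4)T₃ + (3/8)T₄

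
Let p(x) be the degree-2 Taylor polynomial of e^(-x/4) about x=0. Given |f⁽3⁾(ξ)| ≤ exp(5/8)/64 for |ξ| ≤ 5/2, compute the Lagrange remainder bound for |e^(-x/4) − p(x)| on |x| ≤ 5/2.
125*exp(5/8)/3072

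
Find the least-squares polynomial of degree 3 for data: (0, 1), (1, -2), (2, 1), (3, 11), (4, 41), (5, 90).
61/63 + (-563/189)x + (-41/63)x² + (26/27)x³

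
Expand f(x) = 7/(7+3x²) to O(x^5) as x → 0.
1 - 3*x**2/7 + 9*x**4/49 + O(x**5)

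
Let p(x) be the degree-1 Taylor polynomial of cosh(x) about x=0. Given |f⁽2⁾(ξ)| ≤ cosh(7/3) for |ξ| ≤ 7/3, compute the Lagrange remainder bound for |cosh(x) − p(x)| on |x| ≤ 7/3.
49*cosh(7/3)/18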